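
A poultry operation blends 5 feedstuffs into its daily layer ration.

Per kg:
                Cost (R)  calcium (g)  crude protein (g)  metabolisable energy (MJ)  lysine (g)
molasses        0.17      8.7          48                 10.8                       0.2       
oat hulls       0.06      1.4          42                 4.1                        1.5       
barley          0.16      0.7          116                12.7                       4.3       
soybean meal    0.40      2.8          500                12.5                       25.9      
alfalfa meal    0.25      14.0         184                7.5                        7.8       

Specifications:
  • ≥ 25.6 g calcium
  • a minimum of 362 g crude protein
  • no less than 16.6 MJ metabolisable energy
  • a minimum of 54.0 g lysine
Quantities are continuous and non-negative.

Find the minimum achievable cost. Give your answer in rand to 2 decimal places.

Set it up as a linear program. Let x1 = kg of molasses, x2 = kg of oat hulls, x3 = kg of barley, x4 = kg of soybean meal, x5 = kg of alfalfa meal.
Minimize 0.17x1 + 0.06x2 + 0.16x3 + 0.4x4 + 0.25x5 with:
  8.7x1 + 1.4x2 + 0.7x3 + 2.8x4 + 14x5 ≥ 25.6   (calcium)
  48x1 + 42x2 + 116x3 + 500x4 + 184x5 ≥ 362   (crude protein)
  10.8x1 + 4.1x2 + 12.7x3 + 12.5x4 + 7.5x5 ≥ 16.6   (metabolisable energy)
  0.2x1 + 1.5x2 + 4.3x3 + 25.9x4 + 7.8x5 ≥ 54   (lysine)
  x1, x2, x3, x4, x5 ≥ 0.
At the optimum only soybean meal, alfalfa meal are positive (molasses, oat hulls, barley = 0). The calcium and lysine requirements are met with equality.
That vertex is x4 = 1.633, x5 = 1.502.
Objective = 0.4·1.633 + 0.25·1.502 = 1.0287.

R1.03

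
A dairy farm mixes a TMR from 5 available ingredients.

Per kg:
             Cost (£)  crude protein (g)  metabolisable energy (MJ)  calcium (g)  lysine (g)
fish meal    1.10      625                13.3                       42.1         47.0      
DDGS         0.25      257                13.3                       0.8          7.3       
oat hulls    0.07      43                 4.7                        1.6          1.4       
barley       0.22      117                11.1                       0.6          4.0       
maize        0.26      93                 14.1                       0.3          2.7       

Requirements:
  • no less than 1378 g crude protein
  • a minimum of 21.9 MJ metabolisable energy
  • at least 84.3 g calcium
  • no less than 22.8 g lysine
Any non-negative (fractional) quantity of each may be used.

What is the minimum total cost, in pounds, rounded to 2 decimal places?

£2.32

Let x1 = kg of fish meal, x2 = kg of DDGS, x3 = kg of oat hulls, x4 = kg of barley, x5 = kg of maize.
Minimise 1.1x1 + 0.25x2 + 0.07x3 + 0.22x4 + 0.26x5 subject to:
  625x1 + 257x2 + 43x3 + 117x4 + 93x5 ≥ 1378   (crude protein)
  13.3x1 + 13.3x2 + 4.7x3 + 11.1x4 + 14.1x5 ≥ 21.9   (metabolisable energy)
  42.1x1 + 0.8x2 + 1.6x3 + 0.6x4 + 0.3x5 ≥ 84.3   (calcium)
  47x1 + 7.3x2 + 1.4x3 + 4x4 + 2.7x5 ≥ 22.8   (lysine)
  x1, x2, x3, x4, x5 ≥ 0.
At the optimum only fish meal, DDGS are positive (oat hulls, barley, maize = 0). There the crude protein and calcium constraints are tight.
So fish meal = 1.993 kg, DDGS = 0.5161 kg.
Hence cost = 1.1·1.993 + 0.25·0.5161 = £2.3213.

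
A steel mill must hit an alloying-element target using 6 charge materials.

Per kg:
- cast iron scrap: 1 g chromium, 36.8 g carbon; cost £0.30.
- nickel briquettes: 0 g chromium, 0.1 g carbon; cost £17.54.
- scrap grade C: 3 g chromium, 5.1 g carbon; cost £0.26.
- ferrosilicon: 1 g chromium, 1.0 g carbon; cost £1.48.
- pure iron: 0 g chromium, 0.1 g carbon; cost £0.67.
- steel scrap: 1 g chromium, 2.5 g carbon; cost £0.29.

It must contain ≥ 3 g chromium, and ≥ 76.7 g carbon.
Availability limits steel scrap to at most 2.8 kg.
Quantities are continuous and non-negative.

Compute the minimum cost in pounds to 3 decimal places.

Treat it as an LP. Let x1 = kg of cast iron scrap, x2 = kg of nickel briquettes, x3 = kg of scrap grade C, x4 = kg of ferrosilicon, x5 = kg of pure iron, x6 = kg of steel scrap.
Minimize 0.3x1 + 17.54x2 + 0.26x3 + 1.48x4 + 0.67x5 + 0.29x6 with:
  1x1 + 3x3 + 1x4 + 1x6 ≥ 3   (chromium)
  36.8x1 + 0.1x2 + 5.1x3 + 1x4 + 0.1x5 + 2.5x6 ≥ 76.7   (carbon)
  x6 ≤ 2.8
  x1, x2, x3, x4, x5, x6 ≥ 0.
The cheapest feasible vertex uses only cast iron scrap, scrap grade C; nickel briquettes, ferrosilicon, pure iron, steel scrap are not used. Binding constraints: chromium and carbon.
Optimal quantities: cast iron scrap = 2.04 kg, scrap grade C = 0.32 kg.
Objective = 0.3·2.04 + 0.26·0.32 = 0.69520.

£0.695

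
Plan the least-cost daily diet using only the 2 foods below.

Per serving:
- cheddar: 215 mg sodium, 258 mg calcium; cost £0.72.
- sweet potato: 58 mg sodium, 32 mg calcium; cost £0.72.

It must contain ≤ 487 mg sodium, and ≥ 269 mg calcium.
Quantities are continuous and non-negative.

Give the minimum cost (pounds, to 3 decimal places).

£0.751

This is a linear program. Let x1 = servings of cheddar, x2 = servings of sweet potato.
Minimize 0.72x1 + 0.72x2 s.t.:
  215x1 + 58x2 ≤ 487   (sodium)
  258x1 + 32x2 ≥ 269   (calcium)
  x1, x2 ≥ 0.
At the optimum only cheddar is positive (sweet potato = 0). There the calcium constraint is tight.
Optimal quantities: cheddar = 1.043 servings.
Cost = 0.72·1.043 = 0.75096.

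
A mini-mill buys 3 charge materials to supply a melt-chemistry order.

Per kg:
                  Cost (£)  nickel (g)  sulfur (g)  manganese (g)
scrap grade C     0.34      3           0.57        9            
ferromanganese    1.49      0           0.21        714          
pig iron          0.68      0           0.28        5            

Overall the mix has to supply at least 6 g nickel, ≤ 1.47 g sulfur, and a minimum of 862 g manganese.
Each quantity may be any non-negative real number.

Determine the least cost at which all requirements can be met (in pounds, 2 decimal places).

This is a linear program. Let x1 = kg of scrap grade C, x2 = kg of ferromanganese, x3 = kg of pig iron.
min 0.34x1 + 1.49x2 + 0.68x3 with:
  3x1 ≥ 6   (nickel)
  0.57x1 + 0.21x2 + 0.28x3 ≤ 1.47   (sulfur)
  9x1 + 714x2 + 5x3 ≥ 862   (manganese)
  x1, x2, x3 ≥ 0.
The minimum-cost mix takes nothing from pig iron — only scrap grade C, ferromanganese. Binding constraints: nickel and manganese.
So scrap grade C = 2 kg, ferromanganese = 1.182 kg.
Total cost: 0.34·2 + 1.49·1.182 = 2.4412.

£2.44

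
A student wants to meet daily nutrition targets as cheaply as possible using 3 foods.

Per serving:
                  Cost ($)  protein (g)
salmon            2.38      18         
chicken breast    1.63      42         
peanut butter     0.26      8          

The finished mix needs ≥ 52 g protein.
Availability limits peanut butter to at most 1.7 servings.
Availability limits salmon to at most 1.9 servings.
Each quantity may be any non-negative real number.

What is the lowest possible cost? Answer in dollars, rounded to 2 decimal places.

$1.93

Treat it as an LP. Let x1 = servings of salmon, x2 = servings of chicken breast, x3 = servings of peanut butter.
Minimize 2.38x1 + 1.63x2 + 0.26x3 s.t.:
  18x1 + 42x2 + 8x3 ≥ 52   (protein)
  x3 ≤ 1.7
  x1 ≤ 1.9
  x1, x2, x3 ≥ 0.
The minimum-cost mix takes nothing from salmon — only chicken breast, peanut butter. There the protein and the peanut butter cap constraints are tight.
That vertex is x2 = 0.9143, x3 = 1.7.
Hence cost = 1.63·0.9143 + 0.26·1.7 = $1.9323.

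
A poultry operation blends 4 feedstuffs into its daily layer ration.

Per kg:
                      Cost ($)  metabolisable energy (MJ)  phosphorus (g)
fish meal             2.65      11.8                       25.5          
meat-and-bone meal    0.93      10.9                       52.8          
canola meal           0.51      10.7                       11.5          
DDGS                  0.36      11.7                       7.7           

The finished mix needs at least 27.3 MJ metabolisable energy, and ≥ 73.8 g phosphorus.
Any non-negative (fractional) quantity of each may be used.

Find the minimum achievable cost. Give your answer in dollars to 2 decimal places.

$1.57

Let x1 = kg of fish meal, x2 = kg of meat-and-bone meal, x3 = kg of canola meal, x4 = kg of DDGS.
min 2.65x1 + 0.93x2 + 0.51x3 + 0.36x4 with:
  11.8x1 + 10.9x2 + 10.7x3 + 11.7x4 ≥ 27.3   (metabolisable energy)
  25.5x1 + 52.8x2 + 11.5x3 + 7.7x4 ≥ 73.8   (phosphorus)
  x1, x2, x3, x4 ≥ 0.
At the optimum only meat-and-bone meal, DDGS are positive (fish meal, canola meal = 0). The metabolisable energy and phosphorus requirements are met with equality.
Solving gives x2 = 1.224, x4 = 1.193.
Objective = 0.93·1.224 + 0.36·1.193 = 1.5678.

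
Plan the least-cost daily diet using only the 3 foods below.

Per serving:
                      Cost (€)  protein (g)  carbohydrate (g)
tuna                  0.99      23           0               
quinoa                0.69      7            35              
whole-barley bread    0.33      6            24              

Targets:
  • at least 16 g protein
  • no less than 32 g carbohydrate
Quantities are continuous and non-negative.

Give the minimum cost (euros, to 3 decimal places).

€0.784

Set it up as a linear program. Let x1 = servings of tuna, x2 = servings of quinoa, x3 = servings of whole-barley bread.
Minimize 0.99x1 + 0.69x2 + 0.33x3 with:
  23x1 + 7x2 + 6x3 ≥ 16   (protein)
  35x2 + 24x3 ≥ 32   (carbohydrate)
  x1, x2, x3 ≥ 0.
At the optimum only tuna, whole-barley bread are positive (quinoa = 0). The protein and carbohydrate requirements are met with equality.
So tuna = 0.3478 servings, whole-barley bread = 1.333 servings.
Objective = 0.99·0.3478 + 0.33·1.333 = 0.78421.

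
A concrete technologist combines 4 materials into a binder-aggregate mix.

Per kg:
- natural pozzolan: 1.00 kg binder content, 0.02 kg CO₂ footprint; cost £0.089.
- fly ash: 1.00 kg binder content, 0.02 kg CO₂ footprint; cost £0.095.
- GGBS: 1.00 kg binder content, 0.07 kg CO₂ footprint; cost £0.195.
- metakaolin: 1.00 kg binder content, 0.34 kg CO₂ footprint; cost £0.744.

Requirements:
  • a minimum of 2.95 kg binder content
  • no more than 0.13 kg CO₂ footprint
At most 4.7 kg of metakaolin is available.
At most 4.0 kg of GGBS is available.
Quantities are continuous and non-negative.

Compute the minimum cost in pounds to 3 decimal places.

£0.263

Let x1 = kg of natural pozzolan, x2 = kg of fly ash, x3 = kg of GGBS, x4 = kg of metakaolin.
Minimise 0.089x1 + 0.095x2 + 0.195x3 + 0.744x4 subject to:
  1x1 + 1x2 + 1x3 + 1x4 ≥ 2.95   (binder content)
  0.02x1 + 0.02x2 + 0.07x3 + 0.34x4 ≤ 0.13   (CO₂ footprint)
  x4 ≤ 4.7
  x3 ≤ 4
  x1, x2, x3, x4 ≥ 0.
The minimum-cost mix takes nothing from fly ash, GGBS, metakaolin — only natural pozzolan. Binding constraint: binder content.
That vertex is x1 = 2.95.
Hence cost = 0.089·2.95 = £0.26255.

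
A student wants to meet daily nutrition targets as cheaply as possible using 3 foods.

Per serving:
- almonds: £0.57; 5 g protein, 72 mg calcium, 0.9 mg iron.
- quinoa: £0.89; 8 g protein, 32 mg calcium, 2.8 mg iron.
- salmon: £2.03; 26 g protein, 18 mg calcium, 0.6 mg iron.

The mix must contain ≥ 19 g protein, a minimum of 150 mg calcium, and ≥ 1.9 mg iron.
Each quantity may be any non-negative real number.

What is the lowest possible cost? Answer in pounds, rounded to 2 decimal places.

£1.84

Let x1 = servings of almonds, x2 = servings of quinoa, x3 = servings of salmon.
Minimise 0.57x1 + 0.89x2 + 2.03x3 subject to:
  5x1 + 8x2 + 26x3 ≥ 19   (protein)
  72x1 + 32x2 + 18x3 ≥ 150   (calcium)
  0.9x1 + 2.8x2 + 0.6x3 ≥ 1.9   (iron)
  x1, x2, x3 ≥ 0.
The minimum-cost mix takes nothing from quinoa — only almonds, salmon. The protein and calcium requirements are met with equality.
Solving gives x1 = 1.997, x3 = 0.3468.
Hence cost = 0.57·1.997 + 2.03·0.3468 = £1.8423.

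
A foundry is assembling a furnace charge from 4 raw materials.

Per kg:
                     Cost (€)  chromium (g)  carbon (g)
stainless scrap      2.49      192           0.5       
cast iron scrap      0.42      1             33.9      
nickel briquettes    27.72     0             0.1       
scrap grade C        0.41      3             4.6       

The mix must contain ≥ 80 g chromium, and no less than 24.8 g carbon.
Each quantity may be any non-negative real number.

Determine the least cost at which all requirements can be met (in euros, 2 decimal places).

Set it up as a linear program. Let x1 = kg of stainless scrap, x2 = kg of cast iron scrap, x3 = kg of nickel briquettes, x4 = kg of scrap grade C.
Minimise 2.49x1 + 0.42x2 + 27.72x3 + 0.41x4 s.t.:
  192x1 + 1x2 + 3x4 ≥ 80   (chromium)
  0.5x1 + 33.9x2 + 0.1x3 + 4.6x4 ≥ 24.8   (carbon)
  x1, x2, x3, x4 ≥ 0.
The cheapest feasible vertex uses only stainless scrap, cast iron scrap; nickel briquettes, scrap grade C are not used. There the chromium and carbon constraints are tight.
Optimal quantities: stainless scrap = 0.4129 kg, cast iron scrap = 0.7255 kg.
Cost = 2.49·0.4129 + 0.42·0.7255 = 1.3328.

€1.33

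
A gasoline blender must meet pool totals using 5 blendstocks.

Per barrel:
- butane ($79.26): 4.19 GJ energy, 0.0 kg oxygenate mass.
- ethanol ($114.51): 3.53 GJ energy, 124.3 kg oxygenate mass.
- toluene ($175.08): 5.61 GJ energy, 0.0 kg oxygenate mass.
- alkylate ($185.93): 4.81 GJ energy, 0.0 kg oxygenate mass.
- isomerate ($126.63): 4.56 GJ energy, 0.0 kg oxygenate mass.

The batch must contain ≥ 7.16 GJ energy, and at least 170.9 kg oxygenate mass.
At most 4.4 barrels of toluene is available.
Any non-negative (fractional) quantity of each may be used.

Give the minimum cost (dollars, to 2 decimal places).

Let x1 = barrels of butane, x2 = barrels of ethanol, x3 = barrels of toluene, x4 = barrels of alkylate, x5 = barrels of isomerate.
min 79.26x1 + 114.51x2 + 175.08x3 + 185.93x4 + 126.63x5 subject to:
  4.19x1 + 3.53x2 + 5.61x3 + 4.81x4 + 4.56x5 ≥ 7.16   (energy)
  124.3x2 ≥ 170.9   (oxygenate mass)
  x3 ≤ 4.4
  x1, x2, x3, x4, x5 ≥ 0.
The cheapest feasible vertex uses only butane, ethanol; toluene, alkylate, isomerate are not used. There the energy and oxygenate mass constraints are tight.
So butane = 0.5505 barrels, ethanol = 1.3749 barrels.
Objective = 79.26·0.5505 + 114.51·1.3749 = 201.0724.

$201.07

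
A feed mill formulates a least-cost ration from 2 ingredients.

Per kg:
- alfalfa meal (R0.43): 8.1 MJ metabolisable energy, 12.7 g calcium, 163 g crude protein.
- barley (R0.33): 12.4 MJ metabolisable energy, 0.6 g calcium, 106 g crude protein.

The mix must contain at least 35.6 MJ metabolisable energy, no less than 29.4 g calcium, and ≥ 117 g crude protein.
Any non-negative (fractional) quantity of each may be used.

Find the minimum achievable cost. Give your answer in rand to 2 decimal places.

R1.43

Set it up as a linear program. Let x1 = kg of alfalfa meal, x2 = kg of barley.
Minimise 0.43x1 + 0.33x2 subject to:
  8.1x1 + 12.4x2 ≥ 35.6   (metabolisable energy)
  12.7x1 + 0.6x2 ≥ 29.4   (calcium)
  163x1 + 106x2 ≥ 117   (crude protein)
  x1, x2 ≥ 0.
Both inputs are positive at the optimum. Binding constraints: metabolisable energy and calcium.
Optimal quantities: alfalfa meal = 2.249 kg, barley = 1.402 kg.
Total cost: 0.43·2.249 + 0.33·1.402 = 1.4297.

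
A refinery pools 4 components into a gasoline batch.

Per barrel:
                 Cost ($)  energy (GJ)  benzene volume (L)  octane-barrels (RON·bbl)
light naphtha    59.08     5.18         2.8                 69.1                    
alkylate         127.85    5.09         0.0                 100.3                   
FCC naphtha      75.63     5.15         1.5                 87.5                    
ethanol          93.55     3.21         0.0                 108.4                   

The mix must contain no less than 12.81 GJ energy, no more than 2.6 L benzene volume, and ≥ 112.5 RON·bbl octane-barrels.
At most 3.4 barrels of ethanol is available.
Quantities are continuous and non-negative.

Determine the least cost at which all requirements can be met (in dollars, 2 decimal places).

This is a linear program. Let x1 = barrels of light naphtha, x2 = barrels of alkylate, x3 = barrels of FCC naphtha, x4 = barrels of ethanol.
min 59.08x1 + 127.85x2 + 75.63x3 + 93.55x4 with:
  5.18x1 + 5.09x2 + 5.15x3 + 3.21x4 ≥ 12.81   (energy)
  2.8x1 + 1.5x3 ≤ 2.6   (benzene volume)
  69.1x1 + 100.3x2 + 87.5x3 + 108.4x4 ≥ 112.5   (octane-barrels)
  x4 ≤ 3.4
  x1, x2, x3, x4 ≥ 0.
At the optimum only alkylate, FCC naphtha are positive (light naphtha, ethanol = 0). Binding constraints: energy and benzene volume.
That vertex is x2 = 0.76293, x3 = 1.7333.
Total cost: 127.85·0.76293 + 75.63·1.7333 = 228.6301.

$228.63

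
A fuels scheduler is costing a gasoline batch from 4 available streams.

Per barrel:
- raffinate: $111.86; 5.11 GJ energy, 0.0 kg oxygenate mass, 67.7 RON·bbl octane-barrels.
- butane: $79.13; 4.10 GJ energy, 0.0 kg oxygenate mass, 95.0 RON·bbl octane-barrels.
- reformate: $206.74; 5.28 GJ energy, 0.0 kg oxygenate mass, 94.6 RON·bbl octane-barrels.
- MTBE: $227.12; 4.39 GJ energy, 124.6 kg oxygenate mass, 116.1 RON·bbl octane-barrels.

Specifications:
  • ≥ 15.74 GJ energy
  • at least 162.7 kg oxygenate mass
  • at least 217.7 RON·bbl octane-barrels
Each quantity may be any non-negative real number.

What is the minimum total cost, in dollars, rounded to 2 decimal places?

Let x1 = barrels of raffinate, x2 = barrels of butane, x3 = barrels of reformate, x4 = barrels of MTBE.
Minimise 111.86x1 + 79.13x2 + 206.74x3 + 227.12x4 subject to:
  5.11x1 + 4.1x2 + 5.28x3 + 4.39x4 ≥ 15.74   (energy)
  124.6x4 ≥ 162.7   (oxygenate mass)
  67.7x1 + 95x2 + 94.6x3 + 116.1x4 ≥ 217.7   (octane-barrels)
  x1, x2, x3, x4 ≥ 0.
At the optimum only butane, MTBE are positive (raffinate, reformate = 0). There the energy and oxygenate mass constraints are tight.
Solving gives x2 = 2.4409, x4 = 1.3058.
Objective = 79.13·2.4409 + 227.12·1.3058 = 489.7217.

$489.72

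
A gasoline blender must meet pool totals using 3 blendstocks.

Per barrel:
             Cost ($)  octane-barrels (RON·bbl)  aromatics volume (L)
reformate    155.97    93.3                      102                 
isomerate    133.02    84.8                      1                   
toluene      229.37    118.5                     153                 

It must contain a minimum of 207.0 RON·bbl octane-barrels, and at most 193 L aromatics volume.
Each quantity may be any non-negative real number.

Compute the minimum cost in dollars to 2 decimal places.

Treat it as an LP. Let x1 = barrels of reformate, x2 = barrels of isomerate, x3 = barrels of toluene.
min 155.97x1 + 133.02x2 + 229.37x3 s.t.:
  93.3x1 + 84.8x2 + 118.5x3 ≥ 207   (octane-barrels)
  102x1 + 1x2 + 153x3 ≤ 193   (aromatics volume)
  x1, x2, x3 ≥ 0.
The cheapest feasible vertex uses only isomerate; reformate, toluene are not used. There the octane-barrels constraint is tight.
So isomerate = 2.44104 barrels.
Objective = 133.02·2.44104 = 324.7071.

$324.71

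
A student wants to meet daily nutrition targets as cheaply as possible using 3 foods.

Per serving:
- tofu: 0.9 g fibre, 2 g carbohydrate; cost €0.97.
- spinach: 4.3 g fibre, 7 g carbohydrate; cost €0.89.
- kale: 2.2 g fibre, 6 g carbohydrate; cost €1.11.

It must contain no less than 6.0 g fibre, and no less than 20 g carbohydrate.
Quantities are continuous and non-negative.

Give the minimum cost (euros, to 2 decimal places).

Treat it as an LP. Let x1 = servings of tofu, x2 = servings of spinach, x3 = servings of kale.
Minimise 0.97x1 + 0.89x2 + 1.11x3 s.t.:
  0.9x1 + 4.3x2 + 2.2x3 ≥ 6   (fibre)
  2x1 + 7x2 + 6x3 ≥ 20   (carbohydrate)
  x1, x2, x3 ≥ 0.
The cheapest feasible vertex uses only spinach; tofu, kale are not used. Binding constraint: carbohydrate.
That vertex is x2 = 2.857.
Hence cost = 0.89·2.857 = €2.5427.

€2.54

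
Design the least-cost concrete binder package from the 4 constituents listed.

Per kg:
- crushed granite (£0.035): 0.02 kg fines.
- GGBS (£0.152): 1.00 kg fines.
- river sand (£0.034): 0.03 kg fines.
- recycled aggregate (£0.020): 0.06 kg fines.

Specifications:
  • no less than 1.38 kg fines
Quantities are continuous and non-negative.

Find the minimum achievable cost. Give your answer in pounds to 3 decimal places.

£0.210

Let x1 = kg of crushed granite, x2 = kg of GGBS, x3 = kg of river sand, x4 = kg of recycled aggregate.
min 0.035x1 + 0.152x2 + 0.034x3 + 0.02x4 subject to:
  0.02x1 + 1x2 + 0.03x3 + 0.06x4 ≥ 1.38   (fines)
  x1, x2, x3, x4 ≥ 0.
At the optimum only GGBS is positive (crushed granite, river sand, recycled aggregate = 0). The fines requirement is met with equality.
Solving gives x2 = 1.38.
Cost = 0.152·1.38 = 0.20976.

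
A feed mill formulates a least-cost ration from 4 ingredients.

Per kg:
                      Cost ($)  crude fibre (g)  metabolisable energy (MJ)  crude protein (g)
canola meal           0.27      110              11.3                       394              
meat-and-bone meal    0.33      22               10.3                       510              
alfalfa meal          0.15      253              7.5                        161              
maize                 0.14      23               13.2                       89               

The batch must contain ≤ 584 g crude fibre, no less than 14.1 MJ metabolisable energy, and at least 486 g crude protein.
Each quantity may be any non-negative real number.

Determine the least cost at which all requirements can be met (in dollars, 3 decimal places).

$0.334

Treat it as an LP. Let x1 = kg of canola meal, x2 = kg of meat-and-bone meal, x3 = kg of alfalfa meal, x4 = kg of maize.
Minimise 0.27x1 + 0.33x2 + 0.15x3 + 0.14x4 subject to:
  110x1 + 22x2 + 253x3 + 23x4 ≤ 584   (crude fibre)
  11.3x1 + 10.3x2 + 7.5x3 + 13.2x4 ≥ 14.1   (metabolisable energy)
  394x1 + 510x2 + 161x3 + 89x4 ≥ 486   (crude protein)
  x1, x2, x3, x4 ≥ 0.
The cheapest feasible vertex uses only canola meal, maize; meat-and-bone meal, alfalfa meal are not used. There the metabolisable energy and crude protein constraints are tight.
That vertex is x1 = 1.23, x4 = 0.01516.
Total cost: 0.27·1.23 + 0.14·0.01516 = 0.33422.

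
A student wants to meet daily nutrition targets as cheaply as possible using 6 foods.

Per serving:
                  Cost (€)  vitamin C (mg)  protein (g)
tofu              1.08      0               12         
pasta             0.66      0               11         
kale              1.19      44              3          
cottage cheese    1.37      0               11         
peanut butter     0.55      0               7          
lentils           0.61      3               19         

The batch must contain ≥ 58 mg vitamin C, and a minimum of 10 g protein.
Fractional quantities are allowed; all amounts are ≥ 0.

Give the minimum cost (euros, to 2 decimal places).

€1.74

Set it up as a linear program. Let x1 = servings of tofu, x2 = servings of pasta, x3 = servings of kale, x4 = servings of cottage cheese, x5 = servings of peanut butter, x6 = servings of lentils.
Minimise 1.08x1 + 0.66x2 + 1.19x3 + 1.37x4 + 0.55x5 + 0.61x6 s.t.:
  44x3 + 3x6 ≥ 58   (vitamin C)
  12x1 + 11x2 + 3x3 + 11x4 + 7x5 + 19x6 ≥ 10   (protein)
  x1, x2, x3, x4, x5, x6 ≥ 0.
The minimum-cost mix takes nothing from tofu, pasta, cottage cheese, peanut butter — only kale, lentils. There the vitamin C and protein constraints are tight.
That vertex is x3 = 1.296, x6 = 0.3216.
Objective = 1.19·1.296 + 0.61·0.3216 = 1.7384.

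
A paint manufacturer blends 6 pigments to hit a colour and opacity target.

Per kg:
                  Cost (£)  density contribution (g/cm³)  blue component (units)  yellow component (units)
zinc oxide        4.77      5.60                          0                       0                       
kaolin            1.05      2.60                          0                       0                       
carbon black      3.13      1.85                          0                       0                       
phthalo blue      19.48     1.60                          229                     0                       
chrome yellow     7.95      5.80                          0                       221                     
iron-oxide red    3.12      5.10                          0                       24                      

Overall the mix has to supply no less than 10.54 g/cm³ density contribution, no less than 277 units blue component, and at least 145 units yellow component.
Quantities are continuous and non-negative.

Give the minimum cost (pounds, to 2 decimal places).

Let x1 = kg of zinc oxide, x2 = kg of kaolin, x3 = kg of carbon black, x4 = kg of phthalo blue, x5 = kg of chrome yellow, x6 = kg of iron-oxide red.
Minimise 4.77x1 + 1.05x2 + 3.13x3 + 19.48x4 + 7.95x5 + 3.12x6 subject to:
  5.6x1 + 2.6x2 + 1.85x3 + 1.6x4 + 5.8x5 + 5.1x6 ≥ 10.54   (density contribution)
  229x4 ≥ 277   (blue component)
  221x5 + 24x6 ≥ 145   (yellow component)
  x1, x2, x3, x4, x5, x6 ≥ 0.
The minimum-cost mix takes nothing from zinc oxide, carbon black, iron-oxide red — only kaolin, phthalo blue, chrome yellow. The density contribution, blue component, yellow component requirements are met with equality.
So kaolin = 1.8458 kg, phthalo blue = 1.2096 kg, chrome yellow = 0.65611 kg.
Total cost: 1.05·1.8458 + 19.48·1.2096 + 7.95·0.65611 = 30.7172.

£30.72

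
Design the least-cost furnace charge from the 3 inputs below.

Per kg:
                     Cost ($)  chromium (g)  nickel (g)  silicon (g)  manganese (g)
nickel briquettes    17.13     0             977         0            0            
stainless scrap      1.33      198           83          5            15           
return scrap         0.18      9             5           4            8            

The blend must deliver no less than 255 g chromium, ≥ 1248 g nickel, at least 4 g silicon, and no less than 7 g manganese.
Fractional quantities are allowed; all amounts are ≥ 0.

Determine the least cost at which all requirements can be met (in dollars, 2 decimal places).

This is a linear program. Let x1 = kg of nickel briquettes, x2 = kg of stainless scrap, x3 = kg of return scrap.
min 17.13x1 + 1.33x2 + 0.18x3 with:
  198x2 + 9x3 ≥ 255   (chromium)
  977x1 + 83x2 + 5x3 ≥ 1248   (nickel)
  5x2 + 4x3 ≥ 4   (silicon)
  15x2 + 8x3 ≥ 7   (manganese)
  x1, x2, x3 ≥ 0.
The cheapest feasible vertex uses only stainless scrap; nickel briquettes, return scrap are not used. The nickel requirement is met with equality.
Optimal quantities: stainless scrap = 15.04 kg.
Hence cost = 1.33·15.04 = $20.0032.

$20.00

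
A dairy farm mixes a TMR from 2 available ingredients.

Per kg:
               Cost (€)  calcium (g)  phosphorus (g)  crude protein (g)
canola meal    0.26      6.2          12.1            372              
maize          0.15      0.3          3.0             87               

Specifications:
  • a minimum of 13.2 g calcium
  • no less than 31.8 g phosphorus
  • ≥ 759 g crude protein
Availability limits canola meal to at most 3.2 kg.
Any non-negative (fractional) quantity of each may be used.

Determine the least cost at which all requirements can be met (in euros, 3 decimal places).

€0.683

Treat it as an LP. Let x1 = kg of canola meal, x2 = kg of maize.
min 0.26x1 + 0.15x2 subject to:
  6.2x1 + 0.3x2 ≥ 13.2   (calcium)
  12.1x1 + 3x2 ≥ 31.8   (phosphorus)
  372x1 + 87x2 ≥ 759   (crude protein)
  x1 ≤ 3.2
  x1, x2 ≥ 0.
At the optimum only canola meal is positive (maize = 0). The phosphorus requirement is met with equality.
Solving gives x1 = 2.628.
Objective = 0.26·2.628 = 0.68328.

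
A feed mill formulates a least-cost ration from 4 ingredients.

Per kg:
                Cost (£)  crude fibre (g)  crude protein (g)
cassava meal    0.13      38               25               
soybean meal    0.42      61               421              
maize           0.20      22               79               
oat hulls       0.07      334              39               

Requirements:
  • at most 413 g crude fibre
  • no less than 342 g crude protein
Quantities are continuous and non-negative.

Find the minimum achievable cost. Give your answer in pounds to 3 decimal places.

£0.341

Set it up as a linear program. Let x1 = kg of cassava meal, x2 = kg of soybean meal, x3 = kg of maize, x4 = kg of oat hulls.
Minimize 0.13x1 + 0.42x2 + 0.2x3 + 0.07x4 with:
  38x1 + 61x2 + 22x3 + 334x4 ≤ 413   (crude fibre)
  25x1 + 421x2 + 79x3 + 39x4 ≥ 342   (crude protein)
  x1, x2, x3, x4 ≥ 0.
The cheapest feasible vertex uses only soybean meal; cassava meal, maize, oat hulls are not used. There the crude protein constraint is tight.
So soybean meal = 0.8124 kg.
Objective = 0.42·0.8124 = 0.34121.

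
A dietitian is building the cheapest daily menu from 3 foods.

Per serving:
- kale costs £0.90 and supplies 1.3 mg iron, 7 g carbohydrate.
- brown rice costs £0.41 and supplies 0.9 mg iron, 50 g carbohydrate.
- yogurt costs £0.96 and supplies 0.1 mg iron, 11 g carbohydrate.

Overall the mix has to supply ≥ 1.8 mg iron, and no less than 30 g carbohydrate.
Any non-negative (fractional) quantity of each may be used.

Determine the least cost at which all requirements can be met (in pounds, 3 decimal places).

Let x1 = servings of kale, x2 = servings of brown rice, x3 = servings of yogurt.
min 0.9x1 + 0.41x2 + 0.96x3 s.t.:
  1.3x1 + 0.9x2 + 0.1x3 ≥ 1.8   (iron)
  7x1 + 50x2 + 11x3 ≥ 30   (carbohydrate)
  x1, x2, x3 ≥ 0.
At the optimum only brown rice is positive (kale, yogurt = 0). The iron requirement is met with equality.
Optimal quantities: brown rice = 2 servings.
Total cost: 0.41·2 = 0.82000.

£0.820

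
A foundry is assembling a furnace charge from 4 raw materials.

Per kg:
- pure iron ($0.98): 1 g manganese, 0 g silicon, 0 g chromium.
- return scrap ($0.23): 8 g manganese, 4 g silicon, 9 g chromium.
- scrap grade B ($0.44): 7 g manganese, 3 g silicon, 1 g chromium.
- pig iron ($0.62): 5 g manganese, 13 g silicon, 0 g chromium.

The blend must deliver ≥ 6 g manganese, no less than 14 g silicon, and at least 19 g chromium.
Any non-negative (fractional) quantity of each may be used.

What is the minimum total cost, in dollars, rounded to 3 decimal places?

Treat it as an LP. Let x1 = kg of pure iron, x2 = kg of return scrap, x3 = kg of scrap grade B, x4 = kg of pig iron.
min 0.98x1 + 0.23x2 + 0.44x3 + 0.62x4 with:
  1x1 + 8x2 + 7x3 + 5x4 ≥ 6   (manganese)
  4x2 + 3x3 + 13x4 ≥ 14   (silicon)
  9x2 + 1x3 ≥ 19   (chromium)
  x1, x2, x3, x4 ≥ 0.
The minimum-cost mix takes nothing from pure iron, scrap grade B — only return scrap, pig iron. Binding constraints: silicon and chromium.
Solving gives x2 = 2.111, x4 = 0.4274.
Hence cost = 0.23·2.111 + 0.62·0.4274 = $0.75052.

$0.751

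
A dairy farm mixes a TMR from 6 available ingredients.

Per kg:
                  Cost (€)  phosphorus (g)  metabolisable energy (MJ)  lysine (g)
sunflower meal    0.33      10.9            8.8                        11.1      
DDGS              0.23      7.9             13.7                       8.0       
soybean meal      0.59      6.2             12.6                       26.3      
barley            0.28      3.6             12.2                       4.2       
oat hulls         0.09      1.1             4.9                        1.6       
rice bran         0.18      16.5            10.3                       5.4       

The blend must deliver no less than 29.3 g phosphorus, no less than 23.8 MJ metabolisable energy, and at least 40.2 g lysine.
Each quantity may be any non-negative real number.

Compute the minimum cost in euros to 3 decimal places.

€0.978

Let x1 = kg of sunflower meal, x2 = kg of DDGS, x3 = kg of soybean meal, x4 = kg of barley, x5 = kg of oat hulls, x6 = kg of rice bran.
min 0.33x1 + 0.23x2 + 0.59x3 + 0.28x4 + 0.09x5 + 0.18x6 s.t.:
  10.9x1 + 7.9x2 + 6.2x3 + 3.6x4 + 1.1x5 + 16.5x6 ≥ 29.3   (phosphorus)
  8.8x1 + 13.7x2 + 12.6x3 + 12.2x4 + 4.9x5 + 10.3x6 ≥ 23.8   (metabolisable energy)
  11.1x1 + 8x2 + 26.3x3 + 4.2x4 + 1.6x5 + 5.4x6 ≥ 40.2   (lysine)
  x1, x2, x3, x4, x5, x6 ≥ 0.
The minimum-cost mix takes nothing from sunflower meal, DDGS, barley, oat hulls — only soybean meal, rice bran. There the phosphorus and lysine constraints are tight.
Optimal quantities: soybean meal = 1.261 kg, rice bran = 1.302 kg.
Hence cost = 0.59·1.261 + 0.18·1.302 = €0.97835.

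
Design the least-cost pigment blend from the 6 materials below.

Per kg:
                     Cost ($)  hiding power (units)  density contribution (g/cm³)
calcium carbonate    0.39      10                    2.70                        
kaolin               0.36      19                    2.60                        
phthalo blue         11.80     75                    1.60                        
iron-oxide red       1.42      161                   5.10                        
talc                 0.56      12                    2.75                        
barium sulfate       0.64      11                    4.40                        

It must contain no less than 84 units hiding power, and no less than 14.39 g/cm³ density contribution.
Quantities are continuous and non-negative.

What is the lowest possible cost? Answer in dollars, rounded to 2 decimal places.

$1.99

Set it up as a linear program. Let x1 = kg of calcium carbonate, x2 = kg of kaolin, x3 = kg of phthalo blue, x4 = kg of iron-oxide red, x5 = kg of talc, x6 = kg of barium sulfate.
min 0.39x1 + 0.36x2 + 11.8x3 + 1.42x4 + 0.56x5 + 0.64x6 s.t.:
  10x1 + 19x2 + 75x3 + 161x4 + 12x5 + 11x6 ≥ 84   (hiding power)
  2.7x1 + 2.6x2 + 1.6x3 + 5.1x4 + 2.75x5 + 4.4x6 ≥ 14.39   (density contribution)
  x1, x2, x3, x4, x5, x6 ≥ 0.
The minimum-cost mix takes nothing from calcium carbonate, phthalo blue, iron-oxide red, talc, barium sulfate — only kaolin. Binding constraint: density contribution.
Optimal quantities: kaolin = 5.535 kg.
Objective = 0.36·5.535 = 1.9926.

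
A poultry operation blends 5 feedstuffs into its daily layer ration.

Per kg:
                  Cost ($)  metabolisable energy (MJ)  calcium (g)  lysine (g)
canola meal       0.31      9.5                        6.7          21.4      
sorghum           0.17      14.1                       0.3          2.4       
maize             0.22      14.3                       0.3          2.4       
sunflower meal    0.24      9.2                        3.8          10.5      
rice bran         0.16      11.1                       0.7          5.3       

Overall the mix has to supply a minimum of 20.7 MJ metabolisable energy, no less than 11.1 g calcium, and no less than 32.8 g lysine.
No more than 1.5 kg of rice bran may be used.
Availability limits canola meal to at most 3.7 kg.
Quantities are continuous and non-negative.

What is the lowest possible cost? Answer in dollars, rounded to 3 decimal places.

$0.570

Let x1 = kg of canola meal, x2 = kg of sorghum, x3 = kg of maize, x4 = kg of sunflower meal, x5 = kg of rice bran.
Minimize 0.31x1 + 0.17x2 + 0.22x3 + 0.24x4 + 0.16x5 subject to:
  9.5x1 + 14.1x2 + 14.3x3 + 9.2x4 + 11.1x5 ≥ 20.7   (metabolisable energy)
  6.7x1 + 0.3x2 + 0.3x3 + 3.8x4 + 0.7x5 ≥ 11.1   (calcium)
  21.4x1 + 2.4x2 + 2.4x3 + 10.5x4 + 5.3x5 ≥ 32.8   (lysine)
  x5 ≤ 1.5
  x1 ≤ 3.7
  x1, x2, x3, x4, x5 ≥ 0.
The cheapest feasible vertex uses only canola meal, sorghum; maize, sunflower meal, rice bran are not used. The metabolisable energy and calcium requirements are met with equality.
Optimal quantities: canola meal = 1.64 kg, sorghum = 0.3628 kg.
Total cost: 0.31·1.64 + 0.17·0.3628 = 0.57008.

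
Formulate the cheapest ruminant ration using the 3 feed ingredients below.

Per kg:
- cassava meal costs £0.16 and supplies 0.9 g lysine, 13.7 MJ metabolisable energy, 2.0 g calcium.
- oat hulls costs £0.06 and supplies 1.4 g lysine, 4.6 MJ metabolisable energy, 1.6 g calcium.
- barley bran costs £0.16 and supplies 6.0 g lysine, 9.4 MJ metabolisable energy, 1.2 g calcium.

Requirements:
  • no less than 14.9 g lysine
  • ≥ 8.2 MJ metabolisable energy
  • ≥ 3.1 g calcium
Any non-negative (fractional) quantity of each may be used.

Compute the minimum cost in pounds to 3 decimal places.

£0.399

Let x1 = kg of cassava meal, x2 = kg of oat hulls, x3 = kg of barley bran.
Minimise 0.16x1 + 0.06x2 + 0.16x3 subject to:
  0.9x1 + 1.4x2 + 6x3 ≥ 14.9   (lysine)
  13.7x1 + 4.6x2 + 9.4x3 ≥ 8.2   (metabolisable energy)
  2x1 + 1.6x2 + 1.2x3 ≥ 3.1   (calcium)
  x1, x2, x3 ≥ 0.
The cheapest feasible vertex uses only oat hulls, barley bran; cassava meal is not used. Binding constraints: lysine and calcium.
Solving gives x2 = 0.09091, x3 = 2.462.
Objective = 0.06·0.09091 + 0.16·2.462 = 0.39937.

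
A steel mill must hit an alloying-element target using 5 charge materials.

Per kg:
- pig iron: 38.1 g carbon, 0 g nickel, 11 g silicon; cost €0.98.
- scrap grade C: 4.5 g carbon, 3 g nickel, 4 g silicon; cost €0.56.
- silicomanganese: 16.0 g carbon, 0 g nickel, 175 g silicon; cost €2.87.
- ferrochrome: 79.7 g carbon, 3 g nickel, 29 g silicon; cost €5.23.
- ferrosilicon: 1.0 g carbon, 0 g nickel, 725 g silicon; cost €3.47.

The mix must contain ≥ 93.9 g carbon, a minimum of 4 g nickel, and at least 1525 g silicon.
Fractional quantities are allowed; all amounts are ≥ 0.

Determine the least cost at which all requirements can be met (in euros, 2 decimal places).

€10.11

Let x1 = kg of pig iron, x2 = kg of scrap grade C, x3 = kg of silicomanganese, x4 = kg of ferrochrome, x5 = kg of ferrosilicon.
Minimise 0.98x1 + 0.56x2 + 2.87x3 + 5.23x4 + 3.47x5 with:
  38.1x1 + 4.5x2 + 16x3 + 79.7x4 + 1x5 ≥ 93.9   (carbon)
  3x2 + 3x4 ≥ 4   (nickel)
  11x1 + 4x2 + 175x3 + 29x4 + 725x5 ≥ 1525   (silicon)
  x1, x2, x3, x4, x5 ≥ 0.
The minimum-cost mix takes nothing from silicomanganese, ferrochrome — only pig iron, scrap grade C, ferrosilicon. There the carbon, nickel, silicon constraints are tight.
That vertex is x1 = 2.253, x2 = 1.333, x5 = 2.062.
Cost = 0.98·2.253 + 0.56·1.333 + 3.47·2.062 = 10.1096.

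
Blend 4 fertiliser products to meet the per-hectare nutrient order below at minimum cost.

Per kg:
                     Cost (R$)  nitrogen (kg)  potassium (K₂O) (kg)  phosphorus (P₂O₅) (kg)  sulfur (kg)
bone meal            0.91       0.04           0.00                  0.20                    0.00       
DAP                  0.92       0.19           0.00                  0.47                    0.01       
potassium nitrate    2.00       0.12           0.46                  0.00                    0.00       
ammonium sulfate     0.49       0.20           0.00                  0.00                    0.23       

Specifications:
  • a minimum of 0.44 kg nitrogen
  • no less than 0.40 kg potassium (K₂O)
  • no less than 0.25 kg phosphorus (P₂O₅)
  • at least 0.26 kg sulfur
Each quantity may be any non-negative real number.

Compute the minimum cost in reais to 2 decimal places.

R$2.80

This is a linear program. Let x1 = kg of bone meal, x2 = kg of DAP, x3 = kg of potassium nitrate, x4 = kg of ammonium sulfate.
min 0.91x1 + 0.92x2 + 2x3 + 0.49x4 subject to:
  0.04x1 + 0.19x2 + 0.12x3 + 0.2x4 ≥ 0.44   (nitrogen)
  0.46x3 ≥ 0.4   (potassium (K₂O))
  0.2x1 + 0.47x2 ≥ 0.25   (phosphorus (P₂O₅))
  0.01x2 + 0.23x4 ≥ 0.26   (sulfur)
  x1, x2, x3, x4 ≥ 0.
The optimal basis is {DAP, potassium nitrate, ammonium sulfate}; bone meal drops out. There the nitrogen, potassium (K₂O), phosphorus (P₂O₅) constraints are tight.
That vertex is x2 = 0.5319, x3 = 0.8696, x4 = 1.173.
Cost = 0.92·0.5319 + 2·0.8696 + 0.49·1.173 = 2.8033.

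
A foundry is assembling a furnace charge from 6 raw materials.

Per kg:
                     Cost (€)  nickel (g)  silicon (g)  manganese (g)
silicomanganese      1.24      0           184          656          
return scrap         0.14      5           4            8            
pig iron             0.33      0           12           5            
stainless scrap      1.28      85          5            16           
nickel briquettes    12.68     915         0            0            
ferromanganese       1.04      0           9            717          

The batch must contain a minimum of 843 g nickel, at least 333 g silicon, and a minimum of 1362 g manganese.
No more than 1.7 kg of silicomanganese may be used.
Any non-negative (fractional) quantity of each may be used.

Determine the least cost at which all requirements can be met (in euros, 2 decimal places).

Treat it as an LP. Let x1 = kg of silicomanganese, x2 = kg of return scrap, x3 = kg of pig iron, x4 = kg of stainless scrap, x5 = kg of nickel briquettes, x6 = kg of ferromanganese.
Minimise 1.24x1 + 0.14x2 + 0.33x3 + 1.28x4 + 12.68x5 + 1.04x6 subject to:
  5x2 + 85x4 + 915x5 ≥ 843   (nickel)
  184x1 + 4x2 + 12x3 + 5x4 + 9x6 ≥ 333   (silicon)
  656x1 + 8x2 + 5x3 + 16x4 + 717x6 ≥ 1362   (manganese)
  x1 ≤ 1.7
  x1, x2, x3, x4, x5, x6 ≥ 0.
The cheapest feasible vertex uses only silicomanganese, return scrap, nickel briquettes, ferromanganese; pig iron, stainless scrap are not used. There the nickel, silicon, manganese, the silicomanganese cap constraints are tight.
That vertex is x1 = 1.7, x2 = 4.386, x5 = 0.8973, x6 = 0.2953.
Cost = 1.24·1.7 + 0.14·4.386 + 12.68·0.8973 + 1.04·0.2953 = 14.4069.

€14.41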